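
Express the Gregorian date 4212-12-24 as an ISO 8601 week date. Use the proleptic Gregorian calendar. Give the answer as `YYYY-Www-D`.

The weekday is Thursday (ISO weekday 4).
That Thursday belongs to ISO week 52 of ISO year 4212.

4212-W52-4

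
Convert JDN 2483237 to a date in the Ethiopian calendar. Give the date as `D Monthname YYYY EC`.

28 Meskerem 2079 EC

The Gregorian equivalent of JDN 2483237 is 8 October 2086.
In the Ethiopian calendar that day is 28 Meskerem 2079 EC.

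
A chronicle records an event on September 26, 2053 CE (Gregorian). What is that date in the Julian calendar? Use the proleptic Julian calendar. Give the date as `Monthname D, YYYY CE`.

The Julian–Gregorian offset here is 13 days (Julian trailing).
26 September 2053 Gregorian − 13 days → 13 September 2053 Julian.

September 13, 2053 CE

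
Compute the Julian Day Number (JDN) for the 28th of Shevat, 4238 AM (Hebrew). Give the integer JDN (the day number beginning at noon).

1895695

Equivalently 18 February 478 (proleptic Gregorian).
JDN 2400001 is 17 November 1858 CE (Gregorian), MJD 0; the target day is −504306 days from there, so JDN = 1895695.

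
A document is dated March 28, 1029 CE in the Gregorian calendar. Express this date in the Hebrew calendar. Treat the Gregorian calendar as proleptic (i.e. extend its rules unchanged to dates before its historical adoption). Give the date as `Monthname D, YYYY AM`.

Julian Day Number of the source date = 2096981.
Converting JDN 2096981 to the Hebrew calendar gives 5 Nisan 4789 AM.

Nisan 5, 4789 AM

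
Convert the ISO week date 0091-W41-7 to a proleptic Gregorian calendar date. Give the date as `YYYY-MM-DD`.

ISO week 1 of 91 is the week containing the first Thursday of 91.
Week 41, day 7 (Sunday) lands on 0091-10-14.

0091-10-14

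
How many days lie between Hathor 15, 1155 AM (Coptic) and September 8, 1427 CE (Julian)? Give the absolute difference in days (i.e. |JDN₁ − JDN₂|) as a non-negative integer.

4082

First date → JDN 2246602; second date → JDN 2242520.
The interval is |2246602 − 2242520| = 4082 days.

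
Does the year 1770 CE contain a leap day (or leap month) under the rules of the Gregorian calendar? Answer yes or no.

no

1770 is not divisible by 4, so it is a common year.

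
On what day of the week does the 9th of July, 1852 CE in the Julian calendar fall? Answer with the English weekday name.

In the Gregorian calendar this is 21 July 1852 (JDN 2397691).
Since JDN mod 7 = 2 (0 = Monday), the day is Wednesday.

Wednesday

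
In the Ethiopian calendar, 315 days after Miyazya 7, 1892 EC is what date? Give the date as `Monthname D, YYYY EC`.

Counting 315 days forward from JDN 2415125 reaches JDN 2415440, which is Yekatit 17, 1893 EC.

Yekatit 17, 1893 EC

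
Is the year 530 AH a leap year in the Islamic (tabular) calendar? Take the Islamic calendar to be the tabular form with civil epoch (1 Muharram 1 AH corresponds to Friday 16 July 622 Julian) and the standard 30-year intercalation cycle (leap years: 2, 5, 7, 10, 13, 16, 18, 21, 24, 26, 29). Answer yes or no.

no

Year 530 AH is year 20 of its 30-year cycle; leap positions are 2, 5, 7, 10, 13, 16, 18, 21, 24, 26, 29, so it is a common year (354 days).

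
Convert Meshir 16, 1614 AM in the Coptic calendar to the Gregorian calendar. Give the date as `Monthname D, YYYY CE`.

February 22, 1898 CE

Both dates share Julian Day Number 2414343; in the Gregorian calendar that is 22 February 1898 CE.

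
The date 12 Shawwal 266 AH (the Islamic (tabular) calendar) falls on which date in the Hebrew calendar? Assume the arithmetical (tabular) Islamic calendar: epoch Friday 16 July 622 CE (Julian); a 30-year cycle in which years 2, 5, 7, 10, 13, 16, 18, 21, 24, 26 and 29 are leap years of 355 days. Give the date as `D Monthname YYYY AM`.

14 Sivan 4640 AM

Julian Day Number of the source date = 2042624.
Converting JDN 2042624 to the Hebrew calendar gives 14 Sivan 4640 AM.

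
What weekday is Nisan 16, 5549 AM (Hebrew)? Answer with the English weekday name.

Sunday

This is JDN 2374581 (12 April 1789 Gregorian).
2374581 ≡ 6 (mod 7); counting from Monday = 0 gives Sunday.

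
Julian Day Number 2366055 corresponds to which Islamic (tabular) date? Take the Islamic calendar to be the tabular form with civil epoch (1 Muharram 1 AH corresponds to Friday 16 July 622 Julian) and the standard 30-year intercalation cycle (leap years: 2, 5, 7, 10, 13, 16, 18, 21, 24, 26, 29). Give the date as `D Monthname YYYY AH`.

JDN 2366055 is 8 December 1765 in the Gregorian calendar.
In the tabular Islamic calendar that day is 24 Jumada al-Thani 1179 AH.

24 Jumada al-Thani 1179 AH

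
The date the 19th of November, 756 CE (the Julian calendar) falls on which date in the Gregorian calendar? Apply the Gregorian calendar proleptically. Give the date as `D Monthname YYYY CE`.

At this point the Julian calendar is 4 days behind the Gregorian.
19 November 756 Julian + 4 days → 23 November 756 Gregorian.

23 November 756 CE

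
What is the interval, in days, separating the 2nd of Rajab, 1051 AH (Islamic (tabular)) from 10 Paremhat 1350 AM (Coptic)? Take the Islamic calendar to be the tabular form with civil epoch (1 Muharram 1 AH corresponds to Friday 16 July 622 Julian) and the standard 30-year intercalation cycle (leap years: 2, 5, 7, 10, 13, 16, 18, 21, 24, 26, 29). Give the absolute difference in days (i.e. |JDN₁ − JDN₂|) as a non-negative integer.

JDN of the first date = 2320703.
JDN of the second date = 2317941.
|2317941 − 2320703| = 2762.

2762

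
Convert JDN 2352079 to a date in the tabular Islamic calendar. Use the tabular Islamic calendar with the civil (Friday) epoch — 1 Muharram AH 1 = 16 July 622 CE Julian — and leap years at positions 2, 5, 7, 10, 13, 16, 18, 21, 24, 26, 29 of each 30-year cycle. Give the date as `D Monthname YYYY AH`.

JDN 2352079 is 3 September 1727 in the Gregorian calendar.
In the tabular Islamic calendar that day is 16 Muharram 1140 AH.

16 Muharram 1140 AH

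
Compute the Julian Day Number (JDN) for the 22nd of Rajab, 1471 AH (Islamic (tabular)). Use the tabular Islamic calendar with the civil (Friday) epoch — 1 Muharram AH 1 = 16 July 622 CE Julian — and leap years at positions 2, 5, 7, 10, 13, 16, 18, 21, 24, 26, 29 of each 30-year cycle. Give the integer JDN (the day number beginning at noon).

2469557

In the Gregorian calendar the same day is 25 April 2049.
JDN 2299161 is 15 October 1582 CE (Gregorian); the target day is +170396 days from there, so JDN = 2469557.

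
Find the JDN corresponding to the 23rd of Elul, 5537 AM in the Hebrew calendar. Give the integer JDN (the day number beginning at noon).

Equivalently 25 September 1777 (Gregorian).
JDN 2451545 is 1 January 2000 CE (Gregorian); the target day is −81181 days from there, so JDN = 2370364.

2370364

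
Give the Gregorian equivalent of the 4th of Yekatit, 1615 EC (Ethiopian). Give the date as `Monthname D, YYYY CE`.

February 8, 1623 CE

Both dates share Julian Day Number 2313887; in the Gregorian calendar that is 8 February 1623 CE.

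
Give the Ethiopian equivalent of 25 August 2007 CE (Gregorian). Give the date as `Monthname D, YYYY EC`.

Nehase 19, 1999 EC

Both dates share Julian Day Number 2454338; in the Ethiopian calendar that is 19 Nehase 1999 EC.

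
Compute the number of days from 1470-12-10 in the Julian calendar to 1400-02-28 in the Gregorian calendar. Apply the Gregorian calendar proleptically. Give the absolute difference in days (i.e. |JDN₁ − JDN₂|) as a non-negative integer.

25861

First date → JDN 2258319; second date → JDN 2232458.
The interval is |2258319 − 2232458| = 25861 days.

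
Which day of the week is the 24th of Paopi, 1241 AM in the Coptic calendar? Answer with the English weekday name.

This is JDN 2277993 (31 October 1524 Gregorian).
Since JDN mod 7 = 4 (0 = Monday), the day is Friday.

Friday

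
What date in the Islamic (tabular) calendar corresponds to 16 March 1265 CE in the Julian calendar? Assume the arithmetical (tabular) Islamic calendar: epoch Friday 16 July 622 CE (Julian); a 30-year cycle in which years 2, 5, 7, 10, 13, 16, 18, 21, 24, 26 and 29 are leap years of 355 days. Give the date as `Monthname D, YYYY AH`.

Julian Day Number of the source date = 2183174.
Converting JDN 2183174 to the tabular Islamic calendar gives 26 Jumada al-Awwal 663 AH.

Jumada al-Awwal 26, 663 AH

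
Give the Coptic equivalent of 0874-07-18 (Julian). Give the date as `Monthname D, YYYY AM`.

The source date corresponds to 22 July 874 in the proleptic Gregorian calendar (JDN 2040485).
That day falls on 24 Epip 590 AM in the Coptic calendar.

Epip 24, 590 AM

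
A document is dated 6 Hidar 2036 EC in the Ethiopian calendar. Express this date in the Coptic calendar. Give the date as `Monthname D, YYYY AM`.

The source date corresponds to 16 November 2043 in the Gregorian calendar (JDN 2467570).
That day falls on 6 Hathor 1760 AM in the Coptic calendar.

Hathor 6, 1760 AM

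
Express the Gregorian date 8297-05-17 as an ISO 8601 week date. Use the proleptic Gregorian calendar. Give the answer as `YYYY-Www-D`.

8297-W20-1

The weekday is Monday (ISO weekday 1).
That Monday belongs to ISO week 20 of ISO year 8297.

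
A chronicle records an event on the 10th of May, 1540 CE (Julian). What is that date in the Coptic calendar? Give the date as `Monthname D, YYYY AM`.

Both dates share Julian Day Number 2283673; in the Coptic calendar that is 15 Pashons 1256 AM.

Pashons 15, 1256 AM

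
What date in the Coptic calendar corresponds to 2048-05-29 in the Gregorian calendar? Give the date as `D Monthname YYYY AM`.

21 Pashons 1764 AM

Both dates share Julian Day Number 2469226; in the Coptic calendar that is 21 Pashons 1764 AM.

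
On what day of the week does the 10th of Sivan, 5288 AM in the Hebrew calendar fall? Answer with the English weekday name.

Thursday

In the proleptic Gregorian calendar this is 7 June 1528 (JDN 2279308).
JDN 2279308 mod 7 = 3, and JDN 0 was a Monday, so this is a Thursday.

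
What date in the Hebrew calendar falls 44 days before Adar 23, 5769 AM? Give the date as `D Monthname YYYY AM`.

The starting date is JDN 2454910; 2454910 − 44 = 2454866.
JDN 2454866 corresponds to 9 Shevat 5769 AM.

9 Shevat 5769 AM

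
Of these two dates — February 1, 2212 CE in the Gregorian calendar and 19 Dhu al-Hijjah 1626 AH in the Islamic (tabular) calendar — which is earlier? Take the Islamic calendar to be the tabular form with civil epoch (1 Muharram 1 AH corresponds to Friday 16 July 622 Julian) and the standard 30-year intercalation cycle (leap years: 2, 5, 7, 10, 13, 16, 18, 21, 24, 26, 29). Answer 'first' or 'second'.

Converting both to JDN: 2529007 vs 2524629; the smaller is the second.

second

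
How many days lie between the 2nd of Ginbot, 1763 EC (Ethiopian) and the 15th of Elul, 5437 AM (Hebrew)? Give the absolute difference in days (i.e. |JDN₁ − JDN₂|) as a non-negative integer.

34205

First date → JDN 2368032; second date → JDN 2333827.
The interval is |2368032 − 2333827| = 34205 days.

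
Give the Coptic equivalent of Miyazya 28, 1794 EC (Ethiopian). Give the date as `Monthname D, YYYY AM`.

The source date corresponds to 5 May 1802 in the Gregorian calendar (JDN 2379351).
That day falls on 28 Parmouti 1518 AM in the Coptic calendar.

Parmouti 28, 1518 AM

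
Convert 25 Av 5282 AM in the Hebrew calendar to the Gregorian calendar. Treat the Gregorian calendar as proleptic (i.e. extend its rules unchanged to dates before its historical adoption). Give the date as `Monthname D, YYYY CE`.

Julian Day Number of the source date = 2277198.
Converting JDN 2277198 to the Gregorian calendar gives 28 August 1522 CE.

August 28, 1522 CE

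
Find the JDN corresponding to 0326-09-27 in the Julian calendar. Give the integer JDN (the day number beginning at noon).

In the proleptic Gregorian calendar the same day is 28 September 326.
JDN 2451545 is 1 January 2000 CE (Gregorian); the target day is −611146 days from there, so JDN = 1840399.

1840399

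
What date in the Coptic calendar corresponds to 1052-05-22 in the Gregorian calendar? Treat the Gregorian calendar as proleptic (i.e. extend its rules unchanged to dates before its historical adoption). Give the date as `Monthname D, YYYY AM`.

Julian Day Number of the source date = 2105437.
Converting JDN 2105437 to the Coptic calendar gives 21 Pashons 768 AM.

Pashons 21, 768 AM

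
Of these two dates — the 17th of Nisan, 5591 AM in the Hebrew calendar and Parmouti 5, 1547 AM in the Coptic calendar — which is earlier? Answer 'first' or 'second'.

The two dates have Julian Day Numbers 2389908 and 2389920 respectively.
Since 2389908 < 2389920, the first date comes first.

first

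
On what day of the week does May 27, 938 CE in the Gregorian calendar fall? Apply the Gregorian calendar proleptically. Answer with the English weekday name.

Tuesday

2063804 ≡ 1 (mod 7); counting from Monday = 0 gives Tuesday.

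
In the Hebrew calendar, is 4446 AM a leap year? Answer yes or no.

yes

Hebrew year 4446 is year 19 of its 19-year Metonic cycle; leap years are at positions 3, 6, 8, 11, 14, 17, 19, so it is a leap year (13 months).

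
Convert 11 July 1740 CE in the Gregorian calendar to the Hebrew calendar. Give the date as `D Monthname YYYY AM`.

Both dates share Julian Day Number 2356774; in the Hebrew calendar that is 16 Tammuz 5500 AM.

16 Tammuz 5500 AM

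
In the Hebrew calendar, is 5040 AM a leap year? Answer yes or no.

no

Hebrew year 5040 is year 5 of its 19-year Metonic cycle; leap years are at positions 3, 6, 8, 11, 14, 17, 19, so it is a common year (12 months).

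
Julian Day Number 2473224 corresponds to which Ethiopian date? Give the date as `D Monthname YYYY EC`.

2 Ginbot 2051 EC

JDN 2473224 is 10 May 2059 in the Gregorian calendar.
In the Ethiopian calendar that day is 2 Ginbot 2051 EC.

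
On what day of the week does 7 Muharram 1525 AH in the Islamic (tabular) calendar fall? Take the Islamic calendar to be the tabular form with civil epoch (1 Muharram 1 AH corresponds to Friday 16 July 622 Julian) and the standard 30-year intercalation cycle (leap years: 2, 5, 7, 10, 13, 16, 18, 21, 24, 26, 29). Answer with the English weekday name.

In the Gregorian calendar this is 8 March 2101 (JDN 2488501).
Since JDN mod 7 = 1 (0 = Monday), the day is Tuesday.

Tuesday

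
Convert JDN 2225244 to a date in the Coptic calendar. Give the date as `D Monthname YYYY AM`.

26 Pashons 1096 AM

The proleptic Gregorian equivalent of JDN 2225244 is 29 May 1380.
In the Coptic calendar that day is 26 Pashons 1096 AM.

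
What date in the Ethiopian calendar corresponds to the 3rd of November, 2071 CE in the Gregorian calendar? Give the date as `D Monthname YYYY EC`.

Julian Day Number of the source date = 2477784.
Converting JDN 2477784 to the Ethiopian calendar gives 23 Tikimt 2064 EC.

23 Tikimt 2064 EC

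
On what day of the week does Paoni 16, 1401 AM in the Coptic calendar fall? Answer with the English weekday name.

Wednesday

Equivalently 20 June 1685 Gregorian, JDN 2336665.
2336665 ≡ 2 (mod 7); counting from Monday = 0 gives Wednesday.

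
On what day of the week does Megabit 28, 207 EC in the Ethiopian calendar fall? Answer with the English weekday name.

Equivalently 24 March 215 Gregorian, JDN 1799669.
1799669 ≡ 4 (mod 7); counting from Monday = 0 gives Friday.

Friday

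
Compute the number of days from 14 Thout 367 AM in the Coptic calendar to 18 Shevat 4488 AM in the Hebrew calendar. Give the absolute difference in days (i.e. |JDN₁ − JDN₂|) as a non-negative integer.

28269

JDN of the first date = 1958724.
JDN of the second date = 1986993.
|1986993 − 1958724| = 28269.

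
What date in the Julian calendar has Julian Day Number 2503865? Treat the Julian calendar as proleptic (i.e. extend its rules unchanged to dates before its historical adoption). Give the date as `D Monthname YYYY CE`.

The Gregorian equivalent of JDN 2503865 is 1 April 2143.
In the Julian calendar that day is 18 March 2143 CE.

18 March 2143 CE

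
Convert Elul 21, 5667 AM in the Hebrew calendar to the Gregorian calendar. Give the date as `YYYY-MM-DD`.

Julian Day Number of the source date = 2417819.
Converting JDN 2417819 to the Gregorian calendar gives 31 August 1907 CE.

1907-08-31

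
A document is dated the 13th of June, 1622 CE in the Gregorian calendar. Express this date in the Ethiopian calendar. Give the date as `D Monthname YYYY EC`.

Julian Day Number of the source date = 2313647.
Converting JDN 2313647 to the Ethiopian calendar gives 9 Sene 1614 EC.

9 Sene 1614 EC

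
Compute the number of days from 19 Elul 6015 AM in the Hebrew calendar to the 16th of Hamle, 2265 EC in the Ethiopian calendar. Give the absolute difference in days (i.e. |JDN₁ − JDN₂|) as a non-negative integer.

JDN of the first date = 2544945.
JDN of the second date = 2551462.
|2551462 − 2544945| = 6517.

6517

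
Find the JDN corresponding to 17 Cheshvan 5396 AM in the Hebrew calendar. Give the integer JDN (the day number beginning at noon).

2318533

Equivalently 29 October 1635 (Gregorian).
JDN 2400001 is 17 November 1858 CE (Gregorian), MJD 0; the target day is −81468 days from there, so JDN = 2318533.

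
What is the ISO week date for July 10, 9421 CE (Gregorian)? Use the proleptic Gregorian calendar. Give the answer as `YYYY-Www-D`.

The weekday is Tuesday (ISO weekday 2).
That Tuesday belongs to ISO week 28 of ISO year 9421.

9421-W28-2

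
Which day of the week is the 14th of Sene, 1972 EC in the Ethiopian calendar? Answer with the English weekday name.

Saturday

This is JDN 2444412 (21 June 1980 Gregorian).
JDN 2444412 mod 7 = 5, and JDN 0 was a Monday, so this is a Saturday.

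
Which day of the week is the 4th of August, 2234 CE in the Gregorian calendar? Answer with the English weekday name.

2537227 ≡ 0 (mod 7); counting from Monday = 0 gives Monday.

Monday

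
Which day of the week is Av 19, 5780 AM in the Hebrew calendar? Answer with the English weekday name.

This is JDN 2459071 (9 August 2020 Gregorian).
JDN 2459071 mod 7 = 6, and JDN 0 was a Monday, so this is a Sunday.

Sunday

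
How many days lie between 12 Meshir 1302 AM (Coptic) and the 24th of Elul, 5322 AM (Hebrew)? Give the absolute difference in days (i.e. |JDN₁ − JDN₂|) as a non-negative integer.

8566

First date → JDN 2300381; second date → JDN 2291815.
The interval is |2300381 − 2291815| = 8566 days.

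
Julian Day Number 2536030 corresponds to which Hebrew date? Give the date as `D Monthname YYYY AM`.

21 Nisan 5991 AM

JDN 2536030 is 25 April 2231 in the Gregorian calendar.
In the Hebrew calendar that day is 21 Nisan 5991 AM.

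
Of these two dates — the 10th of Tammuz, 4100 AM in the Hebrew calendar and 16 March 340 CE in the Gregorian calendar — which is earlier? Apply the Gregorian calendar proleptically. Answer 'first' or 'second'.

The two dates have Julian Day Numbers 1845415 and 1845317 respectively.
Since 1845317 < 1845415, the second date comes first.

second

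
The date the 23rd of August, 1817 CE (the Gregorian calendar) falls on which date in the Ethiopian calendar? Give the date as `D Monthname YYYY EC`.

Julian Day Number of the source date = 2384940.
Converting JDN 2384940 to the Ethiopian calendar gives 18 Nehase 1809 EC.

18 Nehase 1809 EC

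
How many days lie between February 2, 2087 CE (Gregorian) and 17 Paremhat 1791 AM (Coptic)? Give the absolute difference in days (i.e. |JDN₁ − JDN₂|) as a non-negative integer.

4331

JDN of the first date = 2483354.
JDN of the second date = 2479023.
|2479023 − 2483354| = 4331.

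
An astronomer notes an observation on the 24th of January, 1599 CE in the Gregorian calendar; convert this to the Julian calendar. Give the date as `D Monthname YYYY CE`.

The Julian–Gregorian offset here is 10 days (Julian trailing).
24 January 1599 Gregorian − 10 days → 14 January 1599 Julian.

14 January 1599 CE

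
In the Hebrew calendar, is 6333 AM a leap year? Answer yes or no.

yes

Hebrew year 6333 is year 6 of its 19-year Metonic cycle; leap years are at positions 3, 6, 8, 11, 14, 17, 19, so it is a leap year (13 months).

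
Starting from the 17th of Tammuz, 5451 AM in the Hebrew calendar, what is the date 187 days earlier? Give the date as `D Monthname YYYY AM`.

The starting date is JDN 2338880; 2338880 − 187 = 2338693.
JDN 2338693 corresponds to 8 Shevat 5451 AM.

8 Shevat 5451 AM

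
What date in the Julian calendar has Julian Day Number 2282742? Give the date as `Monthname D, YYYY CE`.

October 22, 1537 CE

The proleptic Gregorian equivalent of JDN 2282742 is 1 November 1537.
In the Julian calendar that day is October 22, 1537 CE.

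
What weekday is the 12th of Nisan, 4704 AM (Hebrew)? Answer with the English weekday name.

In the proleptic Gregorian calendar this is 13 April 944 (JDN 2065952).
Since JDN mod 7 = 0 (0 = Monday), the day is Monday.

Monday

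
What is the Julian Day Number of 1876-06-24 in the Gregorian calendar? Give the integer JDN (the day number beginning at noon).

JDN 2299161 is 15 October 1582 CE (Gregorian); the target day is +107269 days from there, so JDN = 2406430.

2406430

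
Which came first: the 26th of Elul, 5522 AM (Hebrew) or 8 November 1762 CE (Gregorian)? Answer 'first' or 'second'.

The two dates have Julian Day Numbers 2364874 and 2364929 respectively.
Since 2364874 < 2364929, the first date comes first.

first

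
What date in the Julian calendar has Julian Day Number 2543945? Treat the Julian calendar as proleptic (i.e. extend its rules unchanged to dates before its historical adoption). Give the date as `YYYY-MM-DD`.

JDN 2543945 is 25 December 2252 in the Gregorian calendar.
In the Julian calendar that day is 2252-12-10.

2252-12-10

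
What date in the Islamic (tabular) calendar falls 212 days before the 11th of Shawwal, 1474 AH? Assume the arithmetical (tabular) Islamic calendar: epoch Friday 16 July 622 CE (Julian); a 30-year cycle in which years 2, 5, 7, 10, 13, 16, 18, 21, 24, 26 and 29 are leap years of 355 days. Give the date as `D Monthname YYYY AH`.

JDN of the 11th of Shawwal, 1474 AH = 2470698.
2470698 − 212 = 2470486.
JDN 2470486 in the tabular Islamic calendar is 6 Rabi' al-Awwal 1474 AH.

6 Rabi' al-Awwal 1474 AH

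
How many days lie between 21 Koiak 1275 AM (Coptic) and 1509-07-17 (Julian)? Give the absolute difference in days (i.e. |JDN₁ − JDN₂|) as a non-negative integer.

JDN of the first date = 2290468.
JDN of the second date = 2272418.
|2272418 − 2290468| = 18050.

18050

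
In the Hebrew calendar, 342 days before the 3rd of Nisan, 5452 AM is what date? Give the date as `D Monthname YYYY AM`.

Counting 342 days back from JDN 2339130 reaches JDN 2338788, which is 14 Nisan 5451 AM.

14 Nisan 5451 AM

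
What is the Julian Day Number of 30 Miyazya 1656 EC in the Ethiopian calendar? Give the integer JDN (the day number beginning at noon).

2328949

Equivalently 5 May 1664 (Gregorian).
JDN 2299161 is 15 October 1582 CE (Gregorian); the target day is +29788 days from there, so JDN = 2328949.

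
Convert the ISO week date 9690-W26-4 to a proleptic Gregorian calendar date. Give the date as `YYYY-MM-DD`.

9690-06-29

ISO week 1 of 9690 is the week containing the first Thursday of 9690.
Week 26, day 4 (Thursday) lands on 9690-06-29.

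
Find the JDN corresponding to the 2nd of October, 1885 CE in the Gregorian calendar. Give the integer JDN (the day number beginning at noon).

2409817

JDN 2299161 is 15 October 1582 CE (Gregorian); the target day is +110656 days from there, so JDN = 2409817.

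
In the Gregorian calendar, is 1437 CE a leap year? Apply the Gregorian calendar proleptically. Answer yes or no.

1437 is not divisible by 4, so it is a common year.

no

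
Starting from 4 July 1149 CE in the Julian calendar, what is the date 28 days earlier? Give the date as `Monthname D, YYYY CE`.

June 6, 1149 CE

Counting 28 days back from JDN 2140915 reaches JDN 2140887, which is June 6, 1149 CE.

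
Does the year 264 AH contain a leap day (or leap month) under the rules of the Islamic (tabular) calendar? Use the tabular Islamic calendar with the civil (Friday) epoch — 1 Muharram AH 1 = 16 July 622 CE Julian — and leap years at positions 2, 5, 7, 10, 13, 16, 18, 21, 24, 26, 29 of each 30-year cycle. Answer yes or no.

Year 264 AH is year 24 of its 30-year cycle; leap positions are 2, 5, 7, 10, 13, 16, 18, 21, 24, 26, 29, so it is a leap year (355 days).

yes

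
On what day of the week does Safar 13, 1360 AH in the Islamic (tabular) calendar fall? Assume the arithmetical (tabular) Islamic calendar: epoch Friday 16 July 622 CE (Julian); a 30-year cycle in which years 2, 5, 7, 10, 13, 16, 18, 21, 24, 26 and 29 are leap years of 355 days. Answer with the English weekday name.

Equivalently 12 March 1941 Gregorian, JDN 2430066.
JDN 2430066 mod 7 = 2, and JDN 0 was a Monday, so this is a Wednesday.

Wednesday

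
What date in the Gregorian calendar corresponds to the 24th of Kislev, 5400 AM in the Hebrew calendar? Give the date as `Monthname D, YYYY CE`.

Both dates share Julian Day Number 2320046; in the Gregorian calendar that is 20 December 1639 CE.

December 20, 1639 CE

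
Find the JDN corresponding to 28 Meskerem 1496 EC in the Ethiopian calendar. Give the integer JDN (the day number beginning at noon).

2270297

Equivalently 6 October 1503 (proleptic Gregorian).
JDN 2400001 is 17 November 1858 CE (Gregorian), MJD 0; the target day is −129704 days from there, so JDN = 2270297.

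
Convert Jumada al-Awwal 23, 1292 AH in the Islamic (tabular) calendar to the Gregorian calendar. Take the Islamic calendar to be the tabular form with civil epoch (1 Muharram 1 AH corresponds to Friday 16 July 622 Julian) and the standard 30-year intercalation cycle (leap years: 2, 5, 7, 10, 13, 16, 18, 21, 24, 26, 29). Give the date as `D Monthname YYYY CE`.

Julian Day Number of the source date = 2406067.
Converting JDN 2406067 to the Gregorian calendar gives 27 June 1875 CE.

27 June 1875 CE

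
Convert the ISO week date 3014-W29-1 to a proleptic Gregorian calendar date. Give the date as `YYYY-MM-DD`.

ISO week 1 of 3014 is the week containing the first Thursday of 3014.
Week 29, day 1 (Monday) lands on 3014-07-18.

3014-07-18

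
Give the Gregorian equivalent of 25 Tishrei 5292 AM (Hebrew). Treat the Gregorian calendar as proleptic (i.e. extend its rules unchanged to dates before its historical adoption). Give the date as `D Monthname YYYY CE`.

Both dates share Julian Day Number 2280534; in the Gregorian calendar that is 16 October 1531 CE.

16 October 1531 CE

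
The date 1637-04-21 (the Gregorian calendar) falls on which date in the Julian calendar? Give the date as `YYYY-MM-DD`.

1637-04-11

The Julian–Gregorian offset here is 10 days (Julian trailing).
21 April 1637 Gregorian − 10 days → 11 April 1637 Julian.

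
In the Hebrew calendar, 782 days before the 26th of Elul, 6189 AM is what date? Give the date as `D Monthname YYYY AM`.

Counting 782 days back from JDN 2608502 reaches JDN 2607720, which is 11 Av 6187 AM.

11 Av 6187 AM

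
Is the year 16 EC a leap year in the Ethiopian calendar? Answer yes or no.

16 mod 4 = 0; in the Ethiopian calendar a year is leap when year mod 4 = 3, so it is a common year.

no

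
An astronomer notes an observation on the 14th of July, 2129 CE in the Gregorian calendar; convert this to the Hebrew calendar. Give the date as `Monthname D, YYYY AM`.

Julian Day Number of the source date = 2498856.
Converting JDN 2498856 to the Hebrew calendar gives 26 Tammuz 5889 AM.

Tammuz 26, 5889 AM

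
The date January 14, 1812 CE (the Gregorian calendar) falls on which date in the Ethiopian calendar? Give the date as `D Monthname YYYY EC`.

6 Tir 1804 EC

Julian Day Number of the source date = 2382892.
Converting JDN 2382892 to the Ethiopian calendar gives 6 Tir 1804 EC.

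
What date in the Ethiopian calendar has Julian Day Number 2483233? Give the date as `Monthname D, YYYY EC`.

JDN 2483233 is 4 October 2086 in the Gregorian calendar.
In the Ethiopian calendar that day is Meskerem 24, 2079 EC.

Meskerem 24, 2079 EC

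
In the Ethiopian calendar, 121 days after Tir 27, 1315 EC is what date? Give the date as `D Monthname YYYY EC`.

JDN of Tir 27, 1315 EC = 2204305.
2204305 + 121 = 2204426.
JDN 2204426 in the Ethiopian calendar is 28 Ginbot 1315 EC.

28 Ginbot 1315 EC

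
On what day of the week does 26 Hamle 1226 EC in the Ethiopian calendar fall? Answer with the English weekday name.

Equivalently 27 July 1234 Gregorian, JDN 2171977.
Since JDN mod 7 = 3 (0 = Monday), the day is Thursday.

Thursday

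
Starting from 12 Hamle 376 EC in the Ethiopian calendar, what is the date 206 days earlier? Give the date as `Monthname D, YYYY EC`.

Tahsas 16, 376 EC

The starting date is JDN 1861501; 1861501 − 206 = 1861295.
JDN 1861295 corresponds to Tahsas 16, 376 EC.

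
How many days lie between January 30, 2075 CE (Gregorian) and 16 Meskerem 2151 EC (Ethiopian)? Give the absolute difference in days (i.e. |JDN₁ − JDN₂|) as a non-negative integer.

30555

First date → JDN 2478968; second date → JDN 2509523.
The interval is |2478968 − 2509523| = 30555 days.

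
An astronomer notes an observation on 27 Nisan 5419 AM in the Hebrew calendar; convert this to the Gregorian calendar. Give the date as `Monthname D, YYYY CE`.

April 20, 1659 CE

Julian Day Number of the source date = 2327107.
Converting JDN 2327107 to the Gregorian calendar gives 20 April 1659 CE.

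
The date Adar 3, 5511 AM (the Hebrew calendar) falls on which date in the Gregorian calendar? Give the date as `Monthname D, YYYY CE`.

February 28, 1751 CE

Julian Day Number of the source date = 2360658.
Converting JDN 2360658 to the Gregorian calendar gives 28 February 1751 CE.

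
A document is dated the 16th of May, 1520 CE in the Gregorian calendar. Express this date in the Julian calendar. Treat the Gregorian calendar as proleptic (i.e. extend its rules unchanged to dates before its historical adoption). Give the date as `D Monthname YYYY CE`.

6 May 1520 CE

At this point the Julian calendar is 10 days behind the Gregorian.
16 May 1520 Gregorian − 10 days → 6 May 1520 Julian.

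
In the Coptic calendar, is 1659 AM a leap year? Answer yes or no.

yes

1659 mod 4 = 3; in the Coptic calendar a year is leap when year mod 4 = 3, so it is a leap year.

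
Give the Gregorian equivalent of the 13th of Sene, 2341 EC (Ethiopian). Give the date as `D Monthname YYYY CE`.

Julian Day Number of the source date = 2579188.
Converting JDN 2579188 to the Gregorian calendar gives 23 June 2349 CE.

23 June 2349 CE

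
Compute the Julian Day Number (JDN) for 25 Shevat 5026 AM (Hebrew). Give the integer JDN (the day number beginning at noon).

2183497

Equivalently 9 February 1266 (proleptic Gregorian).
JDN 2400001 is 17 November 1858 CE (Gregorian), MJD 0; the target day is −216504 days from there, so JDN = 2183497.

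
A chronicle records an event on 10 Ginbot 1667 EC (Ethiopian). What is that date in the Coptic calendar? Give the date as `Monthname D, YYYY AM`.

Pashons 10, 1391 AM

Julian Day Number of the source date = 2332976.
Converting JDN 2332976 to the Coptic calendar gives 10 Pashons 1391 AM.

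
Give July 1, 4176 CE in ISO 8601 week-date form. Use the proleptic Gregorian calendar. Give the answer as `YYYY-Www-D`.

4176-W27-1

The weekday is Monday (ISO weekday 1).
That Monday belongs to ISO week 27 of ISO year 4176.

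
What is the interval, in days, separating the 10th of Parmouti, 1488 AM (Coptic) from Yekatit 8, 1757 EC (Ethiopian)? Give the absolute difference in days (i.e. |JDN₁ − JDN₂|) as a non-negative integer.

First date → JDN 2368376; second date → JDN 2365757.
The interval is |2368376 − 2365757| = 2619 days.

2619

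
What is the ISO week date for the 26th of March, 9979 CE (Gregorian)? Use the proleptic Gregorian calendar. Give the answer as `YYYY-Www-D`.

The weekday is Monday (ISO weekday 1).
That Monday belongs to ISO week 13 of ISO year 9979.

9979-W13-1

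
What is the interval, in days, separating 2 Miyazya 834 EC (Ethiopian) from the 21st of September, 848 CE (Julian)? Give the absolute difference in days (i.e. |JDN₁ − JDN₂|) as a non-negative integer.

2369

JDN of the first date = 2028685.
JDN of the second date = 2031054.
|2031054 − 2028685| = 2369.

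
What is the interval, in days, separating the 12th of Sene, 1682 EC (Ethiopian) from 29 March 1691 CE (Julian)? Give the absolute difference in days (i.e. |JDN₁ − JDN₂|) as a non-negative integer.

296

First date → JDN 2338487; second date → JDN 2338783.
The interval is |2338487 − 2338783| = 296 days.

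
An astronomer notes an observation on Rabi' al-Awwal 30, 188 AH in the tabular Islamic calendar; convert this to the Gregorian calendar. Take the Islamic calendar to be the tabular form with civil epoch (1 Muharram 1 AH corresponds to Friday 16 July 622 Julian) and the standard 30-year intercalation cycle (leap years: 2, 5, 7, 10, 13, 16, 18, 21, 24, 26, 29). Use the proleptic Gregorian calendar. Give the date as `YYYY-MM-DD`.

Julian Day Number of the source date = 2014795.
Converting JDN 2014795 to the Gregorian calendar gives 21 March 804 CE.

0804-03-21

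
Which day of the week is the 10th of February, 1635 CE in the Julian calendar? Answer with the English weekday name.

Tuesday

Equivalently 20 February 1635 Gregorian, JDN 2318282.
2318282 ≡ 1 (mod 7); counting from Monday = 0 gives Tuesday.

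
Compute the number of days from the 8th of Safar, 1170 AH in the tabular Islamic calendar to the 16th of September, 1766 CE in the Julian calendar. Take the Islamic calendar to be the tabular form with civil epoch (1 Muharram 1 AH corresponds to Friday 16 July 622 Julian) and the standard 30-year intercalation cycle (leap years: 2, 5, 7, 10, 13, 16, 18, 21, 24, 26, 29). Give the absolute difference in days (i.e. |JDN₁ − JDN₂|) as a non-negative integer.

3616

JDN of the first date = 2362732.
JDN of the second date = 2366348.
|2366348 − 2362732| = 3616.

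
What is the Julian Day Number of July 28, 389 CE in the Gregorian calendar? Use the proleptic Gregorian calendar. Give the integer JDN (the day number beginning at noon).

1863348

JDN 2400001 is 17 November 1858 CE (Gregorian), MJD 0; the target day is −536653 days from there, so JDN = 1863348.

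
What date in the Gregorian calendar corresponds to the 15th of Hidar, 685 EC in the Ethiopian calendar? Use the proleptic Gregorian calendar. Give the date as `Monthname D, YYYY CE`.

Both dates share Julian Day Number 1974126; in the Gregorian calendar that is 14 November 692 CE.

November 14, 692 CE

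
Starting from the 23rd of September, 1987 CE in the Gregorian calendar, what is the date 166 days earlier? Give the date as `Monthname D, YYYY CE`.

April 10, 1987 CE

Counting 166 days back from JDN 2447062 reaches JDN 2446896, which is April 10, 1987 CE.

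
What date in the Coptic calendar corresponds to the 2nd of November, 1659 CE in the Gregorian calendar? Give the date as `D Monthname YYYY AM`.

Julian Day Number of the source date = 2327303.
Converting JDN 2327303 to the Coptic calendar gives 25 Paopi 1376 AM.

25 Paopi 1376 AM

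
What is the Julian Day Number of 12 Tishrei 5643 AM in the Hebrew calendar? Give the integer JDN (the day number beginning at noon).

2408714

In the Gregorian calendar the same day is 25 September 1882.
JDN 2400001 is 17 November 1858 CE (Gregorian), MJD 0; the target day is +8713 days from there, so JDN = 2408714.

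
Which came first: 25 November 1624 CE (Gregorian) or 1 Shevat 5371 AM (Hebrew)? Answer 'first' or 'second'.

Converting both to JDN: 2314543 vs 2309480; the smaller is the second.

second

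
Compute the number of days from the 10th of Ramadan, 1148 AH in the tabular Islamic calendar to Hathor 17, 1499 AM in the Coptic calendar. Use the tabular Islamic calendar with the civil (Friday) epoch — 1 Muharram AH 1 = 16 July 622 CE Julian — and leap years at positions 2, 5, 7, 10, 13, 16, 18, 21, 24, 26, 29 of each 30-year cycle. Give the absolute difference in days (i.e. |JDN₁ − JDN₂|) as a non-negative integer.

17106

First date → JDN 2355144; second date → JDN 2372250.
The interval is |2355144 − 2372250| = 17106 days.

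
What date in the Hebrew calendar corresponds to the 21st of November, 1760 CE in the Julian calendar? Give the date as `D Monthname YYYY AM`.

24 Kislev 5521 AM

Julian Day Number of the source date = 2364223.
Converting JDN 2364223 to the Hebrew calendar gives 24 Kislev 5521 AM.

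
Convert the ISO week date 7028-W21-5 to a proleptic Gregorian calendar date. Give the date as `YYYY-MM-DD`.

ISO week 1 of 7028 is the week containing the first Thursday of 7028.
Week 21, day 5 (Friday) lands on 7028-05-23.

7028-05-23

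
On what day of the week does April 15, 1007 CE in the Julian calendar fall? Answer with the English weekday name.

This is JDN 2088969 (21 April 1007 Gregorian).
JDN 2088969 mod 7 = 1, and JDN 0 was a Monday, so this is a Tuesday.

Tuesday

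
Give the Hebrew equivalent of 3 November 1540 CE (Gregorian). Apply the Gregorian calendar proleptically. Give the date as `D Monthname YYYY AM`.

Both dates share Julian Day Number 2283840; in the Hebrew calendar that is 23 Cheshvan 5301 AM.

23 Cheshvan 5301 AM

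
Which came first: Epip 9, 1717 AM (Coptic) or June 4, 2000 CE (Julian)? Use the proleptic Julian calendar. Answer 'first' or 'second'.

second

Converting both to JDN: 2452107 vs 2451713; the smaller is the second.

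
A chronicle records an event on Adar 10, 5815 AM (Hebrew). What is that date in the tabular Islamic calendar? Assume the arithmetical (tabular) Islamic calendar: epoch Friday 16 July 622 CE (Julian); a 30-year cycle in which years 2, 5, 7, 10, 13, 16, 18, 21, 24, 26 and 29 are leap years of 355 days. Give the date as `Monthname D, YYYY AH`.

Sha'ban 11, 1477 AH

The source date corresponds to 10 March 2055 in the Gregorian calendar (JDN 2471702).
That day falls on 11 Sha'ban 1477 AH in the tabular Islamic calendar.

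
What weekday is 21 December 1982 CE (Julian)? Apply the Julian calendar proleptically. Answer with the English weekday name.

Equivalently 3 January 1983 Gregorian, JDN 2445338.
2445338 ≡ 0 (mod 7); counting from Monday = 0 gives Monday.

Monday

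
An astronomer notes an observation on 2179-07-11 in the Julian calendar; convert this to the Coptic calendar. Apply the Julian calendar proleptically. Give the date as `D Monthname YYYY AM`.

Both dates share Julian Day Number 2517129; in the Coptic calendar that is 17 Epip 1895 AM.

17 Epip 1895 AM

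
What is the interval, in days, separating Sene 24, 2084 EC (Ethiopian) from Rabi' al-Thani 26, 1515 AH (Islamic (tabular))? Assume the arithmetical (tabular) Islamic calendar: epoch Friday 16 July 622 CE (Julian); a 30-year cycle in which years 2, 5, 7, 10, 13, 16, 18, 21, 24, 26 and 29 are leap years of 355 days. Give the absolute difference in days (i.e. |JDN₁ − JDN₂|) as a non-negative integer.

265

JDN of the first date = 2485330.
JDN of the second date = 2485065.
|2485065 − 2485330| = 265.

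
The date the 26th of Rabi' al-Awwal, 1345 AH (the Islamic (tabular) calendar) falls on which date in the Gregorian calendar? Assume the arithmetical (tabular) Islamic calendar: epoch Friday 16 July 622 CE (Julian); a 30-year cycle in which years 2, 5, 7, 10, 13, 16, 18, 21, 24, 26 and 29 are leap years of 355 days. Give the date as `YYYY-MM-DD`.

Julian Day Number of the source date = 2424793.
Converting JDN 2424793 to the Gregorian calendar gives 4 October 1926 CE.

1926-10-04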